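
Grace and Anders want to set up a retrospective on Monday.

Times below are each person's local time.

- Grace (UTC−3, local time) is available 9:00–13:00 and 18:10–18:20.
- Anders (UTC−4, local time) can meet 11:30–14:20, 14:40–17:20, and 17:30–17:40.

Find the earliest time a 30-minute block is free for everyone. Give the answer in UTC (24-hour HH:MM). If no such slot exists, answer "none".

Grace → UTC: 12:00–16:00, 21:10–21:20.
Anders → UTC: 15:30–18:20, 18:40–21:20, 21:30–21:40.
Grace ∩ Anders: 15:30–16:00, 21:10–21:20.
Windows ≥ 30 min: 15:30–16:00.
Earliest such window starts at 15:30.

15:30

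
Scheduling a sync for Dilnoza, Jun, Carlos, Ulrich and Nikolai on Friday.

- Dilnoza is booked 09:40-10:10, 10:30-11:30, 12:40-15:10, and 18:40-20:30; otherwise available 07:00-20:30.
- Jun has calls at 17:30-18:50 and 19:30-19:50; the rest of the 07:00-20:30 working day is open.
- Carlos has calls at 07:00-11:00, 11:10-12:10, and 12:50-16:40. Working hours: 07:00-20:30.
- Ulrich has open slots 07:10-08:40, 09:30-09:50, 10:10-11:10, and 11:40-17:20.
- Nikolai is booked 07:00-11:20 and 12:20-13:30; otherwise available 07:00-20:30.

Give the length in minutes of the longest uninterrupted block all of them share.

Dilnoza free within 07:00–20:30: 07:00–09:40, 10:10–10:30, 11:30–12:40, 15:10–18:40.
Jun free within 07:00–20:30: 07:00–17:30, 18:50–19:30, 19:50–20:30.
Carlos free within 07:00–20:30: 11:00–11:10, 12:10–12:50, 16:40–20:30.
Nikolai free within 07:00–20:30: 11:20–12:20, 13:30–20:30.
Dilnoza ∩ Jun: 07:00–09:40, 10:10–10:30, 11:30–12:40, 15:10–17:30.
Dilnoza ∩ Jun ∩ Carlos: 12:10–12:40, 16:40–17:30.
Dilnoza ∩ Jun ∩ Carlos ∩ Ulrich: 12:10–12:40, 16:40–17:20.
Dilnoza ∩ Jun ∩ Carlos ∩ Ulrich ∩ Nikolai: 12:10–12:20, 16:40–17:20.
Common window lengths: 10, 40 min; longest is 40.

40 minutes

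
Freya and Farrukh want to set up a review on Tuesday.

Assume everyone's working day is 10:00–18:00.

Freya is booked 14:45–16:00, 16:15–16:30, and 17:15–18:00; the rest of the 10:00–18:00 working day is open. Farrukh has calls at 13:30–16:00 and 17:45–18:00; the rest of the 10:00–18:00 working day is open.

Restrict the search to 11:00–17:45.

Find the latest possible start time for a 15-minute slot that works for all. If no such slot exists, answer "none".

Freya free within 10:00–18:00: 10:00–14:45, 16:00–16:15, 16:30–17:15.
Farrukh free within 10:00–18:00: 10:00–13:30, 16:00–17:45.
Freya ∩ Farrukh: 10:00–13:30, 16:00–16:15, 16:30–17:15.
Restricted to 11:00–17:45: 11:00–13:30, 16:00–16:15, 16:30–17:15.
Windows ≥ 15 min: 11:00–13:30, 16:00–16:15, 16:30–17:15.
Latest start in the last window 16:30–17:15 is 17:15 − 15 min = 17:00.

17:00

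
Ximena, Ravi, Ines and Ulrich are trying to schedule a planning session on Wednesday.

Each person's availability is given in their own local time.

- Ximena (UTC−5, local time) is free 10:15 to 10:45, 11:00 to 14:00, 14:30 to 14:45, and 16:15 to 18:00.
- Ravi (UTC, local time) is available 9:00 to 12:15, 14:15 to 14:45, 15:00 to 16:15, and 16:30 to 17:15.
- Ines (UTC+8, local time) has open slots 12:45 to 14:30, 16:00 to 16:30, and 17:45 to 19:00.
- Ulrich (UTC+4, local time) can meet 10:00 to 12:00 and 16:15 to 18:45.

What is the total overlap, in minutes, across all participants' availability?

Ximena → UTC: 15:15–15:45, 16:00–19:00, 19:30–19:45, 21:15–23:00.
Ravi → UTC: 09:00–12:15, 14:15–14:45, 15:00–16:15, 16:30–17:15.
Ines → UTC: 04:45–06:30, 08:00–08:30, 09:45–11:00.
Ulrich → UTC: 06:00–08:00, 12:15–14:45.
Ximena ∩ Ravi: 15:15–15:45, 16:00–16:15, 16:30–17:15.
Ximena ∩ Ravi ∩ Ines: (none).
Ximena ∩ Ravi ∩ Ines ∩ Ulrich: (none).
Total common minutes: 0.

0 minutes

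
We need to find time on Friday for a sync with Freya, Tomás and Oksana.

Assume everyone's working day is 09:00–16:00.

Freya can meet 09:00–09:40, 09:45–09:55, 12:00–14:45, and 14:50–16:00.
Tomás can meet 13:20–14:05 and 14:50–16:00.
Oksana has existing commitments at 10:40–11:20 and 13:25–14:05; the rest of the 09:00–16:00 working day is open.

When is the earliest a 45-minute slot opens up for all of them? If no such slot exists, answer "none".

14:50

Oksana free within 09:00–16:00: 09:00–10:40, 11:20–13:25, 14:05–16:00.
Freya ∩ Tomás: 13:20–14:05, 14:50–16:00.
Freya ∩ Tomás ∩ Oksana: 13:20–13:25, 14:50–16:00.
Windows ≥ 45 min: 14:50–16:00.
Earliest such window starts at 14:50.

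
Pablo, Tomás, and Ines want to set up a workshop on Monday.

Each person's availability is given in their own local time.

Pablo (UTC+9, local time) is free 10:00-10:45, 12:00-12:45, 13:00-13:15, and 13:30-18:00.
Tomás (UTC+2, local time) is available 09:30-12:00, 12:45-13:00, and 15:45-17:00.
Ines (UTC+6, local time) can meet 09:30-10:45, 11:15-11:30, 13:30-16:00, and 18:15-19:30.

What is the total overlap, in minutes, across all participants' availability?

90 minutes

Pablo → UTC: 01:00–01:45, 03:00–03:45, 04:00–04:15, 04:30–09:00.
Tomás → UTC: 07:30–10:00, 10:45–11:00, 13:45–15:00.
Ines → UTC: 03:30–04:45, 05:15–05:30, 07:30–10:00, 12:15–13:30.
Pablo ∩ Tomás: 07:30–09:00.
Pablo ∩ Tomás ∩ Ines: 07:30–09:00.
Total common minutes: 90.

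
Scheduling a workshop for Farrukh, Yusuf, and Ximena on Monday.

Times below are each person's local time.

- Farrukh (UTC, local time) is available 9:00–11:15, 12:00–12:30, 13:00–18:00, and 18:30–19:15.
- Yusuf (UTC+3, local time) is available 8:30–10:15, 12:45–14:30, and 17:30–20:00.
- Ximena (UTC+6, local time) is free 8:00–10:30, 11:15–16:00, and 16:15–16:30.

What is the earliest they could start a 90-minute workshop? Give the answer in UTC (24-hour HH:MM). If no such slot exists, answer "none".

Farrukh → UTC: 09:00–11:15, 12:00–12:30, 13:00–18:00, 18:30–19:15.
Yusuf → UTC: 05:30–07:15, 09:45–11:30, 14:30–17:00.
Ximena → UTC: 02:00–04:30, 05:15–10:00, 10:15–10:30.
Farrukh ∩ Yusuf: 09:45–11:15, 14:30–17:00.
Farrukh ∩ Yusuf ∩ Ximena: 09:45–10:00, 10:15–10:30.
Windows ≥ 90 min: (none).

none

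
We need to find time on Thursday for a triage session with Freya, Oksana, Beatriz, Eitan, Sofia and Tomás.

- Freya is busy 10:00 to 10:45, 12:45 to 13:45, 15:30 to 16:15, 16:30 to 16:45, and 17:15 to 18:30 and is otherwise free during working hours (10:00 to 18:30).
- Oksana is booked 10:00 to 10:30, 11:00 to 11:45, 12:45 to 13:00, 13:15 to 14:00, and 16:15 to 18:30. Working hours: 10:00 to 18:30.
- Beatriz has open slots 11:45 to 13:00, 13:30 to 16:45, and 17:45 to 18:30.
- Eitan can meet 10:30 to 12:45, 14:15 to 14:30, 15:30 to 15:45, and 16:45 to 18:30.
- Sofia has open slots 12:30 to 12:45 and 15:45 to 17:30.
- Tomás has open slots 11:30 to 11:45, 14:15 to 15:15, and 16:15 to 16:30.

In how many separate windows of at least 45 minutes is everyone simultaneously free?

Freya free within 10:00–18:30: 10:45–12:45, 13:45–15:30, 16:15–16:30, 16:45–17:15.
Oksana free within 10:00–18:30: 10:30–11:00, 11:45–12:45, 13:00–13:15, 14:00–16:15.
Freya ∩ Oksana: 10:45–11:00, 11:45–12:45, 14:00–15:30.
Freya ∩ Oksana ∩ Beatriz: 11:45–12:45, 14:00–15:30.
Freya ∩ Oksana ∩ Beatriz ∩ Eitan: 11:45–12:45, 14:15–14:30.
Freya ∩ Oksana ∩ Beatriz ∩ Eitan ∩ Sofia: 12:30–12:45.
Freya ∩ Oksana ∩ Beatriz ∩ Eitan ∩ Sofia ∩ Tomás: (none).
Windows ≥ 45 min: (none).
That's 0 windows.

0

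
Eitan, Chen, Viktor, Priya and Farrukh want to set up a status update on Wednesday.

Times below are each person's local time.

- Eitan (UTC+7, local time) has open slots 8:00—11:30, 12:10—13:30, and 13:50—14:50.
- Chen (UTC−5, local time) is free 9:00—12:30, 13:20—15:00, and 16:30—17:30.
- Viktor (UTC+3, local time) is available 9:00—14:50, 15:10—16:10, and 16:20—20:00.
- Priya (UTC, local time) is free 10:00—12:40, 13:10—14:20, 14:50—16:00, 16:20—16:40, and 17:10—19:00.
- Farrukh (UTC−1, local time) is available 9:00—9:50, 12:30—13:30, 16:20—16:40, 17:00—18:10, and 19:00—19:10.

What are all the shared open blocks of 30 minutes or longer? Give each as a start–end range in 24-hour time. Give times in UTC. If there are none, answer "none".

none

Eitan → UTC: 01:00–04:30, 05:10–06:30, 06:50–07:50.
Chen → UTC: 14:00–17:30, 18:20–20:00, 21:30–22:30.
Viktor → UTC: 06:00–11:50, 12:10–13:10, 13:20–17:00.
Priya → UTC: 10:00–12:40, 13:10–14:20, 14:50–16:00, 16:20–16:40, 17:10–19:00.
Farrukh → UTC: 10:00–10:50, 13:30–14:30, 17:20–17:40, 18:00–19:10, 20:00–20:10.
Eitan ∩ Chen: (none).
Eitan ∩ Chen ∩ Viktor: (none).
Eitan ∩ Chen ∩ Viktor ∩ Priya: (none).
Eitan ∩ Chen ∩ Viktor ∩ Priya ∩ Farrukh: (none).
Windows ≥ 30 min: (none).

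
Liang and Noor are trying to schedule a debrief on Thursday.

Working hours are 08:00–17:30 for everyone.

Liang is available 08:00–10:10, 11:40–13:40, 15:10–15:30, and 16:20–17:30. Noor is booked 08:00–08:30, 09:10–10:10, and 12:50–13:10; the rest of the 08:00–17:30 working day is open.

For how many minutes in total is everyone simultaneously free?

230 minutes

Noor free within 08:00–17:30: 08:30–09:10, 10:10–12:50, 13:10–17:30.
Liang ∩ Noor: 08:30–09:10, 11:40–12:50, 13:10–13:40, 15:10–15:30, 16:20–17:30.
Total common minutes: 40 + 70 + 30 + 20 + 70 = 230.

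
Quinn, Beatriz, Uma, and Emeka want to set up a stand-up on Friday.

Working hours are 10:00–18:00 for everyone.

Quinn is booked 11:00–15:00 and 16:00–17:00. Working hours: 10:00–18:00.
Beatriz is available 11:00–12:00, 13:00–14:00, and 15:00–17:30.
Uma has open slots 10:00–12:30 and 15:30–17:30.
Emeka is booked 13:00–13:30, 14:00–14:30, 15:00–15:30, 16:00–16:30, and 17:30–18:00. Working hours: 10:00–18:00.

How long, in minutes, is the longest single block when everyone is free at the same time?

30 minutes

Quinn free within 10:00–18:00: 10:00–11:00, 15:00–16:00, 17:00–18:00.
Emeka free within 10:00–18:00: 10:00–13:00, 13:30–14:00, 14:30–15:00, 15:30–16:00, 16:30–17:30.
Quinn ∩ Beatriz: 15:00–16:00, 17:00–17:30.
Quinn ∩ Beatriz ∩ Uma: 15:30–16:00, 17:00–17:30.
Quinn ∩ Beatriz ∩ Uma ∩ Emeka: 15:30–16:00, 17:00–17:30.
Common window lengths: 30, 30 min; longest is 30.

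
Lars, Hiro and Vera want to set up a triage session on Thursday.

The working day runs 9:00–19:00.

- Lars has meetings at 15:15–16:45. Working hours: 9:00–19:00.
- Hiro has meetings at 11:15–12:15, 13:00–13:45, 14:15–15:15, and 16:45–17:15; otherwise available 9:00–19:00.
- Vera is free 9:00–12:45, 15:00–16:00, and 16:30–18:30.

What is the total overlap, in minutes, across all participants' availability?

240 minutes

Lars free within 09:00–19:00: 09:00–15:15, 16:45–19:00.
Hiro free within 09:00–19:00: 09:00–11:15, 12:15–13:00, 13:45–14:15, 15:15–16:45, 17:15–19:00.
Lars ∩ Hiro: 09:00–11:15, 12:15–13:00, 13:45–14:15, 17:15–19:00.
Lars ∩ Hiro ∩ Vera: 09:00–11:15, 12:15–12:45, 17:15–18:30.
Total common minutes: 135 + 30 + 75 = 240.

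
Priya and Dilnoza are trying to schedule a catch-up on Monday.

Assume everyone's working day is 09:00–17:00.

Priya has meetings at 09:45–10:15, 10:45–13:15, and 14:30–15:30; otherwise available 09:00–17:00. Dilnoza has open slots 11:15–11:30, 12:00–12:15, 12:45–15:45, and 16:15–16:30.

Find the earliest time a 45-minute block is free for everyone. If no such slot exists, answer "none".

Priya free within 09:00–17:00: 09:00–09:45, 10:15–10:45, 13:15–14:30, 15:30–17:00.
Priya ∩ Dilnoza: 13:15–14:30, 15:30–15:45, 16:15–16:30.
Windows ≥ 45 min: 13:15–14:30.
Earliest such window starts at 13:15.

13:15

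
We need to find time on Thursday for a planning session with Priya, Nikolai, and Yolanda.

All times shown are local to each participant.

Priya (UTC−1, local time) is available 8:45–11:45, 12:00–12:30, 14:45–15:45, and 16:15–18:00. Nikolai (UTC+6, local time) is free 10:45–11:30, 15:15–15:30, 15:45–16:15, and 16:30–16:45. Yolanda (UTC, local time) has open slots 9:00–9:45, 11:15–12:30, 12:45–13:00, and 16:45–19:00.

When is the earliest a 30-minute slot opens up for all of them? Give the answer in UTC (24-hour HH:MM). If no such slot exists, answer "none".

Priya → UTC: 09:45–12:45, 13:00–13:30, 15:45–16:45, 17:15–19:00.
Nikolai → UTC: 04:45–05:30, 09:15–09:30, 09:45–10:15, 10:30–10:45.
Yolanda → UTC: 09:00–09:45, 11:15–12:30, 12:45–13:00, 16:45–19:00.
Priya ∩ Nikolai: 09:45–10:15, 10:30–10:45.
Priya ∩ Nikolai ∩ Yolanda: (none).
Windows ≥ 30 min: (none).

none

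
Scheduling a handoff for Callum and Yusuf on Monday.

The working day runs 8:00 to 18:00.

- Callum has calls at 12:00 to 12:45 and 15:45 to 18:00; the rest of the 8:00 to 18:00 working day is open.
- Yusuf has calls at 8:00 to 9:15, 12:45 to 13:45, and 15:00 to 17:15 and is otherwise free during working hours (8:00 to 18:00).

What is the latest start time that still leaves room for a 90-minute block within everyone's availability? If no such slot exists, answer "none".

10:30

Callum free within 08:00–18:00: 08:00–12:00, 12:45–15:45.
Yusuf free within 08:00–18:00: 09:15–12:45, 13:45–15:00, 17:15–18:00.
Callum ∩ Yusuf: 09:15–12:00, 13:45–15:00.
Windows ≥ 90 min: 09:15–12:00.
Latest start in the last window 09:15–12:00 is 12:00 − 90 min = 10:30.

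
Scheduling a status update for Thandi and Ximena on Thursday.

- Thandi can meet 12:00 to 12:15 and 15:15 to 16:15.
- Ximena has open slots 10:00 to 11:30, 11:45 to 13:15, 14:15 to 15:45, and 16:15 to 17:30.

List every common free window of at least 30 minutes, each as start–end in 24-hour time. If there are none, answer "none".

15:15–15:45

Thandi ∩ Ximena: 12:00–12:15, 15:15–15:45.
Windows ≥ 30 min: 15:15–15:45.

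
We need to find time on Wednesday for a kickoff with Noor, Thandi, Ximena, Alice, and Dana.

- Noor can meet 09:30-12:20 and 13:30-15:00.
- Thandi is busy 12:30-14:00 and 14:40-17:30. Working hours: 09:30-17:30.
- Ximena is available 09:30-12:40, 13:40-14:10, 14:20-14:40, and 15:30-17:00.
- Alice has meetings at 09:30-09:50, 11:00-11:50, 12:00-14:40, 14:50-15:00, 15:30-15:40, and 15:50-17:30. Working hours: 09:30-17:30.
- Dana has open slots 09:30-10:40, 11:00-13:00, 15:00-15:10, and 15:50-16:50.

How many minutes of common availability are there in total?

Thandi free within 09:30–17:30: 09:30–12:30, 14:00–14:40.
Alice free within 09:30–17:30: 09:50–11:00, 11:50–12:00, 14:40–14:50, 15:00–15:30, 15:40–15:50.
Noor ∩ Thandi: 09:30–12:20, 14:00–14:40.
Noor ∩ Thandi ∩ Ximena: 09:30–12:20, 14:00–14:10, 14:20–14:40.
Noor ∩ Thandi ∩ Ximena ∩ Alice: 09:50–11:00, 11:50–12:00.
Noor ∩ Thandi ∩ Ximena ∩ Alice ∩ Dana: 09:50–10:40, 11:50–12:00.
Total common minutes: 50 + 10 = 60.

60 minutes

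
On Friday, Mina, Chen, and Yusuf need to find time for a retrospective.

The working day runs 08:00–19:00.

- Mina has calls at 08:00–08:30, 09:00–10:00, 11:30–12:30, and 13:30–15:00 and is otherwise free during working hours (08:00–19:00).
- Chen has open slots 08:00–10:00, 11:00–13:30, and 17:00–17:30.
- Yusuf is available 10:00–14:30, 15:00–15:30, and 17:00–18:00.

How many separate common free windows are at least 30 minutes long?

Mina free within 08:00–19:00: 08:30–09:00, 10:00–11:30, 12:30–13:30, 15:00–19:00.
Mina ∩ Chen: 08:30–09:00, 11:00–11:30, 12:30–13:30, 17:00–17:30.
Mina ∩ Chen ∩ Yusuf: 11:00–11:30, 12:30–13:30, 17:00–17:30.
Windows ≥ 30 min: 11:00–11:30, 12:30–13:30, 17:00–17:30.
That's 3 windows.

3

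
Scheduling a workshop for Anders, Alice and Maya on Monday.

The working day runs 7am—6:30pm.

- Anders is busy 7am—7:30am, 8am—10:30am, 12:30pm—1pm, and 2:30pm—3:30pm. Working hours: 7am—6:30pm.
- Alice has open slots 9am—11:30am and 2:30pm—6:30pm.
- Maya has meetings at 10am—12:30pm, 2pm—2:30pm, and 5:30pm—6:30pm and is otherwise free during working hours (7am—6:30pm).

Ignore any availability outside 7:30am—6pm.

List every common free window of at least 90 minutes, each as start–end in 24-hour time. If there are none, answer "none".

Anders free within 07:00–18:30: 07:30–08:00, 10:30–12:30, 13:00–14:30, 15:30–18:30.
Maya free within 07:00–18:30: 07:00–10:00, 12:30–14:00, 14:30–17:30.
Anders ∩ Alice: 10:30–11:30, 15:30–18:30.
Anders ∩ Alice ∩ Maya: 15:30–17:30.
Restricted to 07:30–18:00: 15:30–17:30.
Windows ≥ 90 min: 15:30–17:30.

15:30–17:30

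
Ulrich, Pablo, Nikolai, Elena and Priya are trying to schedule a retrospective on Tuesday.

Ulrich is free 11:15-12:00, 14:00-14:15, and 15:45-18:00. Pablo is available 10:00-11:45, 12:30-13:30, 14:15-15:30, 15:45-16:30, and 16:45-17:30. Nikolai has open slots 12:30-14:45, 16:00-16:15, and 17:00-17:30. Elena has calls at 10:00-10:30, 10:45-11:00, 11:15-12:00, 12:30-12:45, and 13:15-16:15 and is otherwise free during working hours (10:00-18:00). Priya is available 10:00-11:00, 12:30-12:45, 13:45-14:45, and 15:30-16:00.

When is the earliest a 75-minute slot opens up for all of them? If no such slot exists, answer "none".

none

Elena free within 10:00–18:00: 10:30–10:45, 11:00–11:15, 12:00–12:30, 12:45–13:15, 16:15–18:00.
Ulrich ∩ Pablo: 11:15–11:45, 15:45–16:30, 16:45–17:30.
Ulrich ∩ Pablo ∩ Nikolai: 16:00–16:15, 17:00–17:30.
Ulrich ∩ Pablo ∩ Nikolai ∩ Elena: 17:00–17:30.
Ulrich ∩ Pablo ∩ Nikolai ∩ Elena ∩ Priya: (none).
Windows ≥ 75 min: (none).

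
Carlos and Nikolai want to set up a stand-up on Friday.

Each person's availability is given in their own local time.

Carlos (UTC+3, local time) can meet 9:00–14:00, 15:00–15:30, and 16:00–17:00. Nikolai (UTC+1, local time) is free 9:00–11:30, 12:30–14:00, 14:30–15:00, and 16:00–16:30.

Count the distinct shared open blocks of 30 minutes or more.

3

Carlos → UTC: 06:00–11:00, 12:00–12:30, 13:00–14:00.
Nikolai → UTC: 08:00–10:30, 11:30–13:00, 13:30–14:00, 15:00–15:30.
Carlos ∩ Nikolai: 08:00–10:30, 12:00–12:30, 13:30–14:00.
Windows ≥ 30 min: 08:00–10:30, 12:00–12:30, 13:30–14:00.
That's 3 windows.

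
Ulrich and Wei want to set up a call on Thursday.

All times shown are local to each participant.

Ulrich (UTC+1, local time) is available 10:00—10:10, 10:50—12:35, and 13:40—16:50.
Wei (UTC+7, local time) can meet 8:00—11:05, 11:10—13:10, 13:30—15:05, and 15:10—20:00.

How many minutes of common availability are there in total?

Ulrich → UTC: 09:00–09:10, 09:50–11:35, 12:40–15:50.
Wei → UTC: 01:00–04:05, 04:10–06:10, 06:30–08:05, 08:10–13:00.
Ulrich ∩ Wei: 09:00–09:10, 09:50–11:35, 12:40–13:00.
Total common minutes: 10 + 105 + 20 = 135.

135 minutes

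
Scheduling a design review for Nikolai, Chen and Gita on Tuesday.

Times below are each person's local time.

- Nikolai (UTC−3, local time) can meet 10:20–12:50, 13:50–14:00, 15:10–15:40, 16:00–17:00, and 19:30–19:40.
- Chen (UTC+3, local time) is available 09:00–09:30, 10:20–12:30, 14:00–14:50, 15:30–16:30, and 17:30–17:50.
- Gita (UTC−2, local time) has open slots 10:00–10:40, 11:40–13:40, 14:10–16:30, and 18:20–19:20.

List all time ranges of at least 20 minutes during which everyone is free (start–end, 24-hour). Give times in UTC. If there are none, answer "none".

14:30–14:50

Nikolai → UTC: 13:20–15:50, 16:50–17:00, 18:10–18:40, 19:00–20:00, 22:30–22:40.
Chen → UTC: 06:00–06:30, 07:20–09:30, 11:00–11:50, 12:30–13:30, 14:30–14:50.
Gita → UTC: 12:00–12:40, 13:40–15:40, 16:10–18:30, 20:20–21:20.
Nikolai ∩ Chen: 13:20–13:30, 14:30–14:50.
Nikolai ∩ Chen ∩ Gita: 14:30–14:50.
Windows ≥ 20 min: 14:30–14:50.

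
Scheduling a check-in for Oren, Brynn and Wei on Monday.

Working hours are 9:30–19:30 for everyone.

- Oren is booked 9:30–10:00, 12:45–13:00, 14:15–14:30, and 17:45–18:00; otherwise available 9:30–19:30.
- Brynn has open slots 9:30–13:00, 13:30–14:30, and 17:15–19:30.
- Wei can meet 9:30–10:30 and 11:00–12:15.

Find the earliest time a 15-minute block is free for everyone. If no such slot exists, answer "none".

10:00

Oren free within 09:30–19:30: 10:00–12:45, 13:00–14:15, 14:30–17:45, 18:00–19:30.
Oren ∩ Brynn: 10:00–12:45, 13:30–14:15, 17:15–17:45, 18:00–19:30.
Oren ∩ Brynn ∩ Wei: 10:00–10:30, 11:00–12:15.
Windows ≥ 15 min: 10:00–10:30, 11:00–12:15.
Earliest such window starts at 10:00.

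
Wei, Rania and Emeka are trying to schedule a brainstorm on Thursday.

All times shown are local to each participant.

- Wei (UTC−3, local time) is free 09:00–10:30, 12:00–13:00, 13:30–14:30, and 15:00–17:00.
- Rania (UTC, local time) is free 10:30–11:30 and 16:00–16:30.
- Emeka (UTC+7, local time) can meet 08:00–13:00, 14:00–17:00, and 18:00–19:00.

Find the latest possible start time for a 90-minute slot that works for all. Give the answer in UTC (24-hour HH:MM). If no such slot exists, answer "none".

none

Wei → UTC: 12:00–13:30, 15:00–16:00, 16:30–17:30, 18:00–20:00.
Rania → UTC: 10:30–11:30, 16:00–16:30.
Emeka → UTC: 01:00–06:00, 07:00–10:00, 11:00–12:00.
Wei ∩ Rania: (none).
Wei ∩ Rania ∩ Emeka: (none).
Windows ≥ 90 min: (none).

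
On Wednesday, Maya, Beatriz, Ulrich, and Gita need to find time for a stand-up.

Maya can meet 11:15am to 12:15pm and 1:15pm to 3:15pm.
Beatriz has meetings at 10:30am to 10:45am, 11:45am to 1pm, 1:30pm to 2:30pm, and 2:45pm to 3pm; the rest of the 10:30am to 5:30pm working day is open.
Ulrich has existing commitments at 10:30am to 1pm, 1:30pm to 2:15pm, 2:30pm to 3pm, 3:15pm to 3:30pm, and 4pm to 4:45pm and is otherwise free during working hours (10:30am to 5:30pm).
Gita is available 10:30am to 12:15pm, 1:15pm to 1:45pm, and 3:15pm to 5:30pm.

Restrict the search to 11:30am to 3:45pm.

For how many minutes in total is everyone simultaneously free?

15 minutes

Beatriz free within 10:30–17:30: 10:45–11:45, 13:00–13:30, 14:30–14:45, 15:00–17:30.
Ulrich free within 10:30–17:30: 13:00–13:30, 14:15–14:30, 15:00–15:15, 15:30–16:00, 16:45–17:30.
Maya ∩ Beatriz: 11:15–11:45, 13:15–13:30, 14:30–14:45, 15:00–15:15.
Maya ∩ Beatriz ∩ Ulrich: 13:15–13:30, 15:00–15:15.
Maya ∩ Beatriz ∩ Ulrich ∩ Gita: 13:15–13:30.
Restricted to 11:30–15:45: 13:15–13:30.
Total common minutes: 15.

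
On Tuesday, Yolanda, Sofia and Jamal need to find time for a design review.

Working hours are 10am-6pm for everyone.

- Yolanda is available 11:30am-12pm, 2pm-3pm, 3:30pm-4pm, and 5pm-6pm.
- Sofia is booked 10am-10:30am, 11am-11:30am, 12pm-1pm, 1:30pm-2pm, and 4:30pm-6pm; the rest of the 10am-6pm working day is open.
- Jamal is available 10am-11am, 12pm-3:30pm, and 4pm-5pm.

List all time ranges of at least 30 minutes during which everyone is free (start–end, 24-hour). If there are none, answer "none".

Sofia free within 10:00–18:00: 10:30–11:00, 11:30–12:00, 13:00–13:30, 14:00–16:30.
Yolanda ∩ Sofia: 11:30–12:00, 14:00–15:00, 15:30–16:00.
Yolanda ∩ Sofia ∩ Jamal: 14:00–15:00.
Windows ≥ 30 min: 14:00–15:00.

14:00–15:00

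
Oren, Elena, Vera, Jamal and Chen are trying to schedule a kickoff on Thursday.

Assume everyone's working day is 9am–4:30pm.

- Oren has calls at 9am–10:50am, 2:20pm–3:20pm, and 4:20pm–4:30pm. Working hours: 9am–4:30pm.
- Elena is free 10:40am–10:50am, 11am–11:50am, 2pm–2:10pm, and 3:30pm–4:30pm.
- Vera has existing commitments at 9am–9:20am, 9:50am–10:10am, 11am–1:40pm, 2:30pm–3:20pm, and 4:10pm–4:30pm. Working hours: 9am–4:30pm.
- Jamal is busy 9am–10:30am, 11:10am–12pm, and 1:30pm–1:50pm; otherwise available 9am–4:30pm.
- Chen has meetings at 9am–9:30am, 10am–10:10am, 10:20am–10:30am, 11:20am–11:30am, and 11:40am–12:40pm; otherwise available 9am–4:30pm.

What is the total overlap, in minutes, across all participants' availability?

Oren free within 09:00–16:30: 10:50–14:20, 15:20–16:20.
Vera free within 09:00–16:30: 09:20–09:50, 10:10–11:00, 13:40–14:30, 15:20–16:10.
Jamal free within 09:00–16:30: 10:30–11:10, 12:00–13:30, 13:50–16:30.
Chen free within 09:00–16:30: 09:30–10:00, 10:10–10:20, 10:30–11:20, 11:30–11:40, 12:40–16:30.
Oren ∩ Elena: 11:00–11:50, 14:00–14:10, 15:30–16:20.
Oren ∩ Elena ∩ Vera: 14:00–14:10, 15:30–16:10.
Oren ∩ Elena ∩ Vera ∩ Jamal: 14:00–14:10, 15:30–16:10.
Oren ∩ Elena ∩ Vera ∩ Jamal ∩ Chen: 14:00–14:10, 15:30–16:10.
Total common minutes: 10 + 40 = 50.

50 minutes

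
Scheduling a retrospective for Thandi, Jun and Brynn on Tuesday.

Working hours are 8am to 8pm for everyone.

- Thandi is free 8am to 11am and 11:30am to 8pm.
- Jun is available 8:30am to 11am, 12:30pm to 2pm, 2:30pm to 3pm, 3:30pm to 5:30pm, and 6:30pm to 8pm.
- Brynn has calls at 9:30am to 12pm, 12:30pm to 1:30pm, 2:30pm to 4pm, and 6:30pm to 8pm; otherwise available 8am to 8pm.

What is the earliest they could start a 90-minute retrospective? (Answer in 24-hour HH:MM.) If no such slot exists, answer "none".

Brynn free within 08:00–20:00: 08:00–09:30, 12:00–12:30, 13:30–14:30, 16:00–18:30.
Thandi ∩ Jun: 08:30–11:00, 12:30–14:00, 14:30–15:00, 15:30–17:30, 18:30–20:00.
Thandi ∩ Jun ∩ Brynn: 08:30–09:30, 13:30–14:00, 16:00–17:30.
Windows ≥ 90 min: 16:00–17:30.
Earliest such window starts at 16:00.

16:00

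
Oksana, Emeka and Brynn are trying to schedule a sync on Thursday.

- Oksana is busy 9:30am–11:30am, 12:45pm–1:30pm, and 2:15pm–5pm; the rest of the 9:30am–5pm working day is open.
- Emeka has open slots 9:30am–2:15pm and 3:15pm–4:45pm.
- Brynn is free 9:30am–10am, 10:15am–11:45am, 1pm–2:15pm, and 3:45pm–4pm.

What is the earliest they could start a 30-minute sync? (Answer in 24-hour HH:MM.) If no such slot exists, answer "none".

Oksana free within 09:30–17:00: 11:30–12:45, 13:30–14:15.
Oksana ∩ Emeka: 11:30–12:45, 13:30–14:15.
Oksana ∩ Emeka ∩ Brynn: 11:30–11:45, 13:30–14:15.
Windows ≥ 30 min: 13:30–14:15.
Earliest such window starts at 13:30.

13:30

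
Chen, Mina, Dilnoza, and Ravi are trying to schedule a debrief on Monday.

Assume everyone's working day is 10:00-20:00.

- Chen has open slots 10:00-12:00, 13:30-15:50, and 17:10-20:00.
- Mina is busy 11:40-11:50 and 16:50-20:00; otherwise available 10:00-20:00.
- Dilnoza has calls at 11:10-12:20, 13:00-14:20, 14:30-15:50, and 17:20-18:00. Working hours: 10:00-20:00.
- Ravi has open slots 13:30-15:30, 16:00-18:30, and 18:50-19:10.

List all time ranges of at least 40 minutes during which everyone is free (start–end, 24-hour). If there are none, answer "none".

Mina free within 10:00–20:00: 10:00–11:40, 11:50–16:50.
Dilnoza free within 10:00–20:00: 10:00–11:10, 12:20–13:00, 14:20–14:30, 15:50–17:20, 18:00–20:00.
Chen ∩ Mina: 10:00–11:40, 11:50–12:00, 13:30–15:50.
Chen ∩ Mina ∩ Dilnoza: 10:00–11:10, 14:20–14:30.
Chen ∩ Mina ∩ Dilnoza ∩ Ravi: 14:20–14:30.
Windows ≥ 40 min: (none).

none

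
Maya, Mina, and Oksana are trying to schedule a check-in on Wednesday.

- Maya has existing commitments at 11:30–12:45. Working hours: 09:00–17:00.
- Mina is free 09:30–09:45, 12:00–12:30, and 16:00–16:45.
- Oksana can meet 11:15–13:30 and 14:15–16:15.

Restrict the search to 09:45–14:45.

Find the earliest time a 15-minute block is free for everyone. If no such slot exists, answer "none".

none

Maya free within 09:00–17:00: 09:00–11:30, 12:45–17:00.
Maya ∩ Mina: 09:30–09:45, 16:00–16:45.
Maya ∩ Mina ∩ Oksana: 16:00–16:15.
Restricted to 09:45–14:45: (none).
Windows ≥ 15 min: (none).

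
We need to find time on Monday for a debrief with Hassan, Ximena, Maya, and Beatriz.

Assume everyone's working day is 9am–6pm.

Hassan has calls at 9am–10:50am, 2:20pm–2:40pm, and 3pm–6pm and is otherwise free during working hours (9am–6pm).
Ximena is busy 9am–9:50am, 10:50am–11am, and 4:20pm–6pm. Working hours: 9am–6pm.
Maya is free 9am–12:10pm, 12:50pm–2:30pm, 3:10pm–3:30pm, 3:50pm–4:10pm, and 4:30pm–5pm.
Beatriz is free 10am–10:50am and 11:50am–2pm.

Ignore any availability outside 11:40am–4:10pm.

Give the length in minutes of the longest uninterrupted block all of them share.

70 minutes

Hassan free within 09:00–18:00: 10:50–14:20, 14:40–15:00.
Ximena free within 09:00–18:00: 09:50–10:50, 11:00–16:20.
Hassan ∩ Ximena: 11:00–14:20, 14:40–15:00.
Hassan ∩ Ximena ∩ Maya: 11:00–12:10, 12:50–14:20.
Hassan ∩ Ximena ∩ Maya ∩ Beatriz: 11:50–12:10, 12:50–14:00.
Restricted to 11:40–16:10: 11:50–12:10, 12:50–14:00.
Common window lengths: 20, 70 min; longest is 70.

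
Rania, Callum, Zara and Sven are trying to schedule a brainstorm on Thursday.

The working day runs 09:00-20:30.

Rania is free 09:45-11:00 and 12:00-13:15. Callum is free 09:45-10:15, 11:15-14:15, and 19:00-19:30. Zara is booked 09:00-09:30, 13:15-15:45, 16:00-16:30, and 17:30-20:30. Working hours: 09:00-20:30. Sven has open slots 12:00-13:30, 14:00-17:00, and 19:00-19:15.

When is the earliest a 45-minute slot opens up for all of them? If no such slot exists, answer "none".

12:00

Zara free within 09:00–20:30: 09:30–13:15, 15:45–16:00, 16:30–17:30.
Rania ∩ Callum: 09:45–10:15, 12:00–13:15.
Rania ∩ Callum ∩ Zara: 09:45–10:15, 12:00–13:15.
Rania ∩ Callum ∩ Zara ∩ Sven: 12:00–13:15.
Windows ≥ 45 min: 12:00–13:15.
Earliest such window starts at 12:00.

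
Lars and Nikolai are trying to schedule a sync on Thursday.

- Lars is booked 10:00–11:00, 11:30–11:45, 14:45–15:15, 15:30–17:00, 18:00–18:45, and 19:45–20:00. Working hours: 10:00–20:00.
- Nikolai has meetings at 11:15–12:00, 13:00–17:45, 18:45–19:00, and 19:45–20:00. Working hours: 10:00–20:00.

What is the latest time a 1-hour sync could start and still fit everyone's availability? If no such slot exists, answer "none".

Lars free within 10:00–20:00: 11:00–11:30, 11:45–14:45, 15:15–15:30, 17:00–18:00, 18:45–19:45.
Nikolai free within 10:00–20:00: 10:00–11:15, 12:00–13:00, 17:45–18:45, 19:00–19:45.
Lars ∩ Nikolai: 11:00–11:15, 12:00–13:00, 17:45–18:00, 19:00–19:45.
Windows ≥ 60 min: 12:00–13:00.
Latest start in the last window 12:00–13:00 is 13:00 − 60 min = 12:00.

12:00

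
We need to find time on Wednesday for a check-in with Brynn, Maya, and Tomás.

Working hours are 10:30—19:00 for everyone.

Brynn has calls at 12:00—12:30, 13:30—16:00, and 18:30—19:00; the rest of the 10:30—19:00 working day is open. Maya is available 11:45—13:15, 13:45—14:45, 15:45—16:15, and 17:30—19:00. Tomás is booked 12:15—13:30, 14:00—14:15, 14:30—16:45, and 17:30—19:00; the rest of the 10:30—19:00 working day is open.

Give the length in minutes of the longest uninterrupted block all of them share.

Brynn free within 10:30–19:00: 10:30–12:00, 12:30–13:30, 16:00–18:30.
Tomás free within 10:30–19:00: 10:30–12:15, 13:30–14:00, 14:15–14:30, 16:45–17:30.
Brynn ∩ Maya: 11:45–12:00, 12:30–13:15, 16:00–16:15, 17:30–18:30.
Brynn ∩ Maya ∩ Tomás: 11:45–12:00.
Single common window of 15 minutes.

15 minutes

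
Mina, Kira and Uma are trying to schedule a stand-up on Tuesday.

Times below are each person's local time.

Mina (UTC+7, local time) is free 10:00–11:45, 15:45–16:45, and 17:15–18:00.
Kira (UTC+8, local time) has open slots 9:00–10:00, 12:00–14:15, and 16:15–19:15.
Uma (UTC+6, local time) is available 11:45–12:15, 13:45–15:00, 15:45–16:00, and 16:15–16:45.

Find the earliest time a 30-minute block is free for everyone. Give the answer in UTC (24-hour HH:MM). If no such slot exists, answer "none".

Mina → UTC: 03:00–04:45, 08:45–09:45, 10:15–11:00.
Kira → UTC: 01:00–02:00, 04:00–06:15, 08:15–11:15.
Uma → UTC: 05:45–06:15, 07:45–09:00, 09:45–10:00, 10:15–10:45.
Mina ∩ Kira: 04:00–04:45, 08:45–09:45, 10:15–11:00.
Mina ∩ Kira ∩ Uma: 08:45–09:00, 10:15–10:45.
Windows ≥ 30 min: 10:15–10:45.
Earliest such window starts at 10:15.

10:15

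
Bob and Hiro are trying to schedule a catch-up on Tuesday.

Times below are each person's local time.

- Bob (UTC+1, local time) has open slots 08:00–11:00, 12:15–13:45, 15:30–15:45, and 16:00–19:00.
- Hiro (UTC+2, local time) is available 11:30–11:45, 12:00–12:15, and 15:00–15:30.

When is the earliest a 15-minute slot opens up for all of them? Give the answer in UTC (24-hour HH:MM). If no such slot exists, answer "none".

09:30

Bob → UTC: 07:00–10:00, 11:15–12:45, 14:30–14:45, 15:00–18:00.
Hiro → UTC: 09:30–09:45, 10:00–10:15, 13:00–13:30.
Bob ∩ Hiro: 09:30–09:45.
Windows ≥ 15 min: 09:30–09:45.
Earliest such window starts at 09:30.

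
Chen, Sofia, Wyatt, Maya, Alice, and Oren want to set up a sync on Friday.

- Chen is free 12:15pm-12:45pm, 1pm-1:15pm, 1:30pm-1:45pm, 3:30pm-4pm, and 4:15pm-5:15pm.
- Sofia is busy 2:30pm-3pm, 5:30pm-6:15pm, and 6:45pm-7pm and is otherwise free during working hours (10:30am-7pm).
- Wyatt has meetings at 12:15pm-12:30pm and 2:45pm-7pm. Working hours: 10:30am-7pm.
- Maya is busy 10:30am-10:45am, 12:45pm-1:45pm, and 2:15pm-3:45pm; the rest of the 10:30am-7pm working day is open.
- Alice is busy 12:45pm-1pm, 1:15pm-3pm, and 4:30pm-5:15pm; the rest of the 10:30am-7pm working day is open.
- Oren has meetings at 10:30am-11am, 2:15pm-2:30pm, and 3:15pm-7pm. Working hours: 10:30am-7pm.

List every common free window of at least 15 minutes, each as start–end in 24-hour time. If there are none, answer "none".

12:30–12:45

Sofia free within 10:30–19:00: 10:30–14:30, 15:00–17:30, 18:15–18:45.
Wyatt free within 10:30–19:00: 10:30–12:15, 12:30–14:45.
Maya free within 10:30–19:00: 10:45–12:45, 13:45–14:15, 15:45–19:00.
Alice free within 10:30–19:00: 10:30–12:45, 13:00–13:15, 15:00–16:30, 17:15–19:00.
Oren free within 10:30–19:00: 11:00–14:15, 14:30–15:15.
Chen ∩ Sofia: 12:15–12:45, 13:00–13:15, 13:30–13:45, 15:30–16:00, 16:15–17:15.
Chen ∩ Sofia ∩ Wyatt: 12:30–12:45, 13:00–13:15, 13:30–13:45.
Chen ∩ Sofia ∩ Wyatt ∩ Maya: 12:30–12:45.
Chen ∩ Sofia ∩ Wyatt ∩ Maya ∩ Alice: 12:30–12:45.
Chen ∩ Sofia ∩ Wyatt ∩ Maya ∩ Alice ∩ Oren: 12:30–12:45.
Windows ≥ 15 min: 12:30–12:45.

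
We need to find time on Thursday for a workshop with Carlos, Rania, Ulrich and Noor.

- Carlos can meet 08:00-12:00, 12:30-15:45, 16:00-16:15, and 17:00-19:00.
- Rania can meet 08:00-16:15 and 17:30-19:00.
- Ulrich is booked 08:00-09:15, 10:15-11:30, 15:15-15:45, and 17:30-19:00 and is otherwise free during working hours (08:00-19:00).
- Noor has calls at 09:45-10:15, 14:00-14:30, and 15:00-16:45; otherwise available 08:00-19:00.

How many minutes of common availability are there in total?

180 minutes

Ulrich free within 08:00–19:00: 09:15–10:15, 11:30–15:15, 15:45–17:30.
Noor free within 08:00–19:00: 08:00–09:45, 10:15–14:00, 14:30–15:00, 16:45–19:00.
Carlos ∩ Rania: 08:00–12:00, 12:30–15:45, 16:00–16:15, 17:30–19:00.
Carlos ∩ Rania ∩ Ulrich: 09:15–10:15, 11:30–12:00, 12:30–15:15, 16:00–16:15.
Carlos ∩ Rania ∩ Ulrich ∩ Noor: 09:15–09:45, 11:30–12:00, 12:30–14:00, 14:30–15:00.
Total common minutes: 30 + 30 + 90 + 30 = 180.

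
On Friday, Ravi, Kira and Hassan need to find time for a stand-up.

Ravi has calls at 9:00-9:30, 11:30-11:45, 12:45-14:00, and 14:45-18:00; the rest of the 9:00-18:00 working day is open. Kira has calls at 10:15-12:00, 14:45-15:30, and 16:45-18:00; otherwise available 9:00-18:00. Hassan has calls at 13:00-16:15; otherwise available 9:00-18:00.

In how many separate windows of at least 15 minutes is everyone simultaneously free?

2

Ravi free within 09:00–18:00: 09:30–11:30, 11:45–12:45, 14:00–14:45.
Kira free within 09:00–18:00: 09:00–10:15, 12:00–14:45, 15:30–16:45.
Hassan free within 09:00–18:00: 09:00–13:00, 16:15–18:00.
Ravi ∩ Kira: 09:30–10:15, 12:00–12:45, 14:00–14:45.
Ravi ∩ Kira ∩ Hassan: 09:30–10:15, 12:00–12:45.
Windows ≥ 15 min: 09:30–10:15, 12:00–12:45.
That's 2 windows.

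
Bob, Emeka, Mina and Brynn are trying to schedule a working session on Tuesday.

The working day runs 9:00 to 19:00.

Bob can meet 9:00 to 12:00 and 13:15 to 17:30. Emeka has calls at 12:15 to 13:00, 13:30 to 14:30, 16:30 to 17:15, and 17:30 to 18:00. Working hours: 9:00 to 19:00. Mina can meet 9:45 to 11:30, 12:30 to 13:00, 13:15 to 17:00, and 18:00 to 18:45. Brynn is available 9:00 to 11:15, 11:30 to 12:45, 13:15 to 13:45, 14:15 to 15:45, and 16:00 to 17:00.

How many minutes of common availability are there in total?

210 minutes

Emeka free within 09:00–19:00: 09:00–12:15, 13:00–13:30, 14:30–16:30, 17:15–17:30, 18:00–19:00.
Bob ∩ Emeka: 09:00–12:00, 13:15–13:30, 14:30–16:30, 17:15–17:30.
Bob ∩ Emeka ∩ Mina: 09:45–11:30, 13:15–13:30, 14:30–16:30.
Bob ∩ Emeka ∩ Mina ∩ Brynn: 09:45–11:15, 13:15–13:30, 14:30–15:45, 16:00–16:30.
Total common minutes: 90 + 15 + 75 + 30 = 210.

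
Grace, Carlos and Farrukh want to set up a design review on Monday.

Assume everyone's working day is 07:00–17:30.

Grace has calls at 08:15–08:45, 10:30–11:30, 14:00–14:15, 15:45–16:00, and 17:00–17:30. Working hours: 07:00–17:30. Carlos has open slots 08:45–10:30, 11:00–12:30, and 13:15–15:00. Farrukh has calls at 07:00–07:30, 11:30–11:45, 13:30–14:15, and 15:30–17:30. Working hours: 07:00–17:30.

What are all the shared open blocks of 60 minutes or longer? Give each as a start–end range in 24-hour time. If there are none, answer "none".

Grace free within 07:00–17:30: 07:00–08:15, 08:45–10:30, 11:30–14:00, 14:15–15:45, 16:00–17:00.
Farrukh free within 07:00–17:30: 07:30–11:30, 11:45–13:30, 14:15–15:30.
Grace ∩ Carlos: 08:45–10:30, 11:30–12:30, 13:15–14:00, 14:15–15:00.
Grace ∩ Carlos ∩ Farrukh: 08:45–10:30, 11:45–12:30, 13:15–13:30, 14:15–15:00.
Windows ≥ 60 min: 08:45–10:30.

08:45–10:30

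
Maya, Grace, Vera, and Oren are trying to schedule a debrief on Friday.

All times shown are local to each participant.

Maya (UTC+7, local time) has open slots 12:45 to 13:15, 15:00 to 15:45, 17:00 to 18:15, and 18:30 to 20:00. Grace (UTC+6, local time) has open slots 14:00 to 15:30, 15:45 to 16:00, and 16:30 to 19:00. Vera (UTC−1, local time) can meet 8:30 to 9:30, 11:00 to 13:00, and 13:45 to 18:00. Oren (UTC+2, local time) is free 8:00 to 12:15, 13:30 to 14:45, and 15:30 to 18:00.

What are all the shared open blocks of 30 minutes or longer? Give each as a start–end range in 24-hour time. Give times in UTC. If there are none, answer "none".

Maya → UTC: 05:45–06:15, 08:00–08:45, 10:00–11:15, 11:30–13:00.
Grace → UTC: 08:00–09:30, 09:45–10:00, 10:30–13:00.
Vera → UTC: 09:30–10:30, 12:00–14:00, 14:45–19:00.
Oren → UTC: 06:00–10:15, 11:30–12:45, 13:30–16:00.
Maya ∩ Grace: 08:00–08:45, 10:30–11:15, 11:30–13:00.
Maya ∩ Grace ∩ Vera: 12:00–13:00.
Maya ∩ Grace ∩ Vera ∩ Oren: 12:00–12:45.
Windows ≥ 30 min: 12:00–12:45.

12:00–12:45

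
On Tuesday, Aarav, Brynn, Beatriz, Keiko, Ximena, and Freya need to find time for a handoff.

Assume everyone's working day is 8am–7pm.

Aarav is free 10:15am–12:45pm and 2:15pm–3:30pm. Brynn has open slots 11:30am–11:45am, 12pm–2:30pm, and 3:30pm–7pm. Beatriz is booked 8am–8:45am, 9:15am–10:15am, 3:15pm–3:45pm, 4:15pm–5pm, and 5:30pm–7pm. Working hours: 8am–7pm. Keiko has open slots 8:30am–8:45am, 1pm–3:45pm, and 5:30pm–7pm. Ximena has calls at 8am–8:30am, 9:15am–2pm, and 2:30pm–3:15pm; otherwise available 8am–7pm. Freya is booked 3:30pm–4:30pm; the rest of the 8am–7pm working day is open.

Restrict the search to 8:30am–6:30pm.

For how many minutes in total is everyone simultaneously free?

Beatriz free within 08:00–19:00: 08:45–09:15, 10:15–15:15, 15:45–16:15, 17:00–17:30.
Ximena free within 08:00–19:00: 08:30–09:15, 14:00–14:30, 15:15–19:00.
Freya free within 08:00–19:00: 08:00–15:30, 16:30–19:00.
Aarav ∩ Brynn: 11:30–11:45, 12:00–12:45, 14:15–14:30.
Aarav ∩ Brynn ∩ Beatriz: 11:30–11:45, 12:00–12:45, 14:15–14:30.
Aarav ∩ Brynn ∩ Beatriz ∩ Keiko: 14:15–14:30.
Aarav ∩ Brynn ∩ Beatriz ∩ Keiko ∩ Ximena: 14:15–14:30.
Aarav ∩ Brynn ∩ Beatriz ∩ Keiko ∩ Ximena ∩ Freya: 14:15–14:30.
Restricted to 08:30–18:30: 14:15–14:30.
Total common minutes: 15.

15 minutes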